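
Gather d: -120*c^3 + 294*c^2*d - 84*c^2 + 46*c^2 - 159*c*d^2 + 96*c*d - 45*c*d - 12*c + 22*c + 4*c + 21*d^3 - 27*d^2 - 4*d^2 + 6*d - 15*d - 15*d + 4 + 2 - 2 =-120*c^3 - 38*c^2 + 14*c + 21*d^3 + d^2*(-159*c - 31) + d*(294*c^2 + 51*c - 24) + 4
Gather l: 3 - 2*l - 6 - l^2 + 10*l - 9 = -l^2 + 8*l - 12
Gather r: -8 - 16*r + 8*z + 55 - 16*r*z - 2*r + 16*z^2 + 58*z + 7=r*(-16*z - 18) + 16*z^2 + 66*z + 54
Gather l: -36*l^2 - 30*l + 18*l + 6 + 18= -36*l^2 - 12*l + 24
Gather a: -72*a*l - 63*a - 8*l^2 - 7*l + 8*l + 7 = a*(-72*l - 63) - 8*l^2 + l + 7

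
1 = 1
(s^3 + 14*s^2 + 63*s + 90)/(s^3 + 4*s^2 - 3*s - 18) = (s^2 + 11*s + 30)/(s^2 + s - 6)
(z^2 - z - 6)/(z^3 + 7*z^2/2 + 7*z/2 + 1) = 2*(z - 3)/(2*z^2 + 3*z + 1)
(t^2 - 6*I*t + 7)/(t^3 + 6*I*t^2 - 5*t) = (t - 7*I)/(t*(t + 5*I))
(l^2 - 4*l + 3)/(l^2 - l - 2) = (-l^2 + 4*l - 3)/(-l^2 + l + 2)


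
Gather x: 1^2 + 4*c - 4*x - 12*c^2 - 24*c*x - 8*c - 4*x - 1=-12*c^2 - 4*c + x*(-24*c - 8)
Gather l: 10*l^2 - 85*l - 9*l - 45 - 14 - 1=10*l^2 - 94*l - 60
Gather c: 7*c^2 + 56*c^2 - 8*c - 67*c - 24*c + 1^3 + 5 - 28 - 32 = 63*c^2 - 99*c - 54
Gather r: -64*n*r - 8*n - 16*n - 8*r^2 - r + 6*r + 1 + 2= -24*n - 8*r^2 + r*(5 - 64*n) + 3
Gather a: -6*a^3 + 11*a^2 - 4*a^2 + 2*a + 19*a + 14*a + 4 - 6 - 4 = -6*a^3 + 7*a^2 + 35*a - 6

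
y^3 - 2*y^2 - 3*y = y*(y - 3)*(y + 1)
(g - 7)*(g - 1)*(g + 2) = g^3 - 6*g^2 - 9*g + 14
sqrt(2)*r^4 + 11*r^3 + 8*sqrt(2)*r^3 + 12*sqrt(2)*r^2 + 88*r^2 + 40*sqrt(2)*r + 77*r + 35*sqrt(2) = (r + 7)*(r + sqrt(2)/2)*(r + 5*sqrt(2))*(sqrt(2)*r + sqrt(2))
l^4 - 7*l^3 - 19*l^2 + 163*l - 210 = (l - 7)*(l - 3)*(l - 2)*(l + 5)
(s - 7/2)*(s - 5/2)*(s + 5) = s^3 - s^2 - 85*s/4 + 175/4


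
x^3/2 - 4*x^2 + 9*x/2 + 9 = (x/2 + 1/2)*(x - 6)*(x - 3)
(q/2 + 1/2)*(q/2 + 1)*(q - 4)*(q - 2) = q^4/4 - 3*q^3/4 - 2*q^2 + 3*q + 4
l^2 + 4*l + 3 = (l + 1)*(l + 3)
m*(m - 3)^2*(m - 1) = m^4 - 7*m^3 + 15*m^2 - 9*m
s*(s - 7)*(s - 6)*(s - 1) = s^4 - 14*s^3 + 55*s^2 - 42*s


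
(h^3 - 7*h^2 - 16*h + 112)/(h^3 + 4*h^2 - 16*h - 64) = (h - 7)/(h + 4)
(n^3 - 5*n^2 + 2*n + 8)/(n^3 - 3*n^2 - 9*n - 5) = (n^2 - 6*n + 8)/(n^2 - 4*n - 5)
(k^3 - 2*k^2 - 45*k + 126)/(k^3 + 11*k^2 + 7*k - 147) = (k - 6)/(k + 7)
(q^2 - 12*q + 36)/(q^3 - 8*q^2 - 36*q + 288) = (q - 6)/(q^2 - 2*q - 48)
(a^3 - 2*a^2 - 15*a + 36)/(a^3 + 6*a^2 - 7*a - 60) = (a - 3)/(a + 5)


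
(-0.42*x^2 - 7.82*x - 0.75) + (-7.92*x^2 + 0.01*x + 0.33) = -8.34*x^2 - 7.81*x - 0.42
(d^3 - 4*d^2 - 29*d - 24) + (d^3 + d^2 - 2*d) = 2*d^3 - 3*d^2 - 31*d - 24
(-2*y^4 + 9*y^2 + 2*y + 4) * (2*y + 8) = -4*y^5 - 16*y^4 + 18*y^3 + 76*y^2 + 24*y + 32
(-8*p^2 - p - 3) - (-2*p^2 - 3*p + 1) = -6*p^2 + 2*p - 4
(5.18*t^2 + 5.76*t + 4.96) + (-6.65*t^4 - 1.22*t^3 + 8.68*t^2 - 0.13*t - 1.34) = -6.65*t^4 - 1.22*t^3 + 13.86*t^2 + 5.63*t + 3.62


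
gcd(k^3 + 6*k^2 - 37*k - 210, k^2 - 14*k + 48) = k - 6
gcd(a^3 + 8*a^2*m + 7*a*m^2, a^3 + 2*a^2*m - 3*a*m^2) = a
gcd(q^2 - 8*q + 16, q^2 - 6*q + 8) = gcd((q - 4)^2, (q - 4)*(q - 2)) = q - 4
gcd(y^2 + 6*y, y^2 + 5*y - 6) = y + 6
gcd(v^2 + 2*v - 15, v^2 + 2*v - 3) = 1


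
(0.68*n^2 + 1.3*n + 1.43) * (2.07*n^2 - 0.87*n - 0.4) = 1.4076*n^4 + 2.0994*n^3 + 1.5571*n^2 - 1.7641*n - 0.572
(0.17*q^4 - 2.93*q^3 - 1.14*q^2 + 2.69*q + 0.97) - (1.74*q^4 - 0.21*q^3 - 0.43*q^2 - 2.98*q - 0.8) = -1.57*q^4 - 2.72*q^3 - 0.71*q^2 + 5.67*q + 1.77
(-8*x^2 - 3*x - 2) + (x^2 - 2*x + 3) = -7*x^2 - 5*x + 1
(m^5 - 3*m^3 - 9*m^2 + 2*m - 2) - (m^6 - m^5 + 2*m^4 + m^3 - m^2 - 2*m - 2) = -m^6 + 2*m^5 - 2*m^4 - 4*m^3 - 8*m^2 + 4*m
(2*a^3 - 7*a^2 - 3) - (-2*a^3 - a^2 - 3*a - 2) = 4*a^3 - 6*a^2 + 3*a - 1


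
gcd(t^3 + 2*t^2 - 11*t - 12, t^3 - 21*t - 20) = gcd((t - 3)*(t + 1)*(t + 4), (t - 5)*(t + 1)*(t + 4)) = t^2 + 5*t + 4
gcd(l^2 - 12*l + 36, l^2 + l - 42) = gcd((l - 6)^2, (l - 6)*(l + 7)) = l - 6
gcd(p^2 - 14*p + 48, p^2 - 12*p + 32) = p - 8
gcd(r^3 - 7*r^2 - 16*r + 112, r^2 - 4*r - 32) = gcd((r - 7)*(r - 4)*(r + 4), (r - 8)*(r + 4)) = r + 4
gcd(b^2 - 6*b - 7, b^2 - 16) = 1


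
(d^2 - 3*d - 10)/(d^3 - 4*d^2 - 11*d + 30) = (d + 2)/(d^2 + d - 6)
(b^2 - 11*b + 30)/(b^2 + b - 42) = (b - 5)/(b + 7)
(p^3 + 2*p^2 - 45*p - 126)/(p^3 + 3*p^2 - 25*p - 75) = (p^2 - p - 42)/(p^2 - 25)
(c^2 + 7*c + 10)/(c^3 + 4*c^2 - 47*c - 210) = (c + 2)/(c^2 - c - 42)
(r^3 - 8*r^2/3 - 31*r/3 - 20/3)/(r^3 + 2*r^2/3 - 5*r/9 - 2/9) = 3*(3*r^2 - 11*r - 20)/(9*r^2 - 3*r - 2)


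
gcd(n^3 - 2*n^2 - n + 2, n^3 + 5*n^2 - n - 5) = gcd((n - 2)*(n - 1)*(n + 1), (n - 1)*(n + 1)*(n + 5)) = n^2 - 1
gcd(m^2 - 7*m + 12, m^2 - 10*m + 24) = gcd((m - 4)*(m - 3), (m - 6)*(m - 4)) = m - 4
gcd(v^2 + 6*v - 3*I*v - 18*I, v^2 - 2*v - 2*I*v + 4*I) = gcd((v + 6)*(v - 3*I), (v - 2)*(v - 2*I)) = 1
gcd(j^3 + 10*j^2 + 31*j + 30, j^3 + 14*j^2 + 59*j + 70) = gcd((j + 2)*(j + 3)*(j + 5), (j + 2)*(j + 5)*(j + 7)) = j^2 + 7*j + 10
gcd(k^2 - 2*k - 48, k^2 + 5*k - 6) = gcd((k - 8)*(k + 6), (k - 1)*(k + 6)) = k + 6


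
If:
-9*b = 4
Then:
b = -4/9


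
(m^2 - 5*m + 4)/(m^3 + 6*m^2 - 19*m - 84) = (m - 1)/(m^2 + 10*m + 21)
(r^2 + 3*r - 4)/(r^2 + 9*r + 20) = (r - 1)/(r + 5)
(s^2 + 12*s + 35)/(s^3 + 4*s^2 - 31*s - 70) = (s + 5)/(s^2 - 3*s - 10)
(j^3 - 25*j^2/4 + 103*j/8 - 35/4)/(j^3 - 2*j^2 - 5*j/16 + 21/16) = 2*(2*j^2 - 9*j + 10)/(4*j^2 - j - 3)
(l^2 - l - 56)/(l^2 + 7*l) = (l - 8)/l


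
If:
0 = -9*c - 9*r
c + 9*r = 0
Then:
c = 0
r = 0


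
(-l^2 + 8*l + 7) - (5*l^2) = -6*l^2 + 8*l + 7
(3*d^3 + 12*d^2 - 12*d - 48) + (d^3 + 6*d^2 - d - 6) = 4*d^3 + 18*d^2 - 13*d - 54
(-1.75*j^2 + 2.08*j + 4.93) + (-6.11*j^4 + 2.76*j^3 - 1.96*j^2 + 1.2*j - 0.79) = -6.11*j^4 + 2.76*j^3 - 3.71*j^2 + 3.28*j + 4.14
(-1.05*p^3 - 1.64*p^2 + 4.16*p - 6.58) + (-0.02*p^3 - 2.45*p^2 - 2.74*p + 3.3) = -1.07*p^3 - 4.09*p^2 + 1.42*p - 3.28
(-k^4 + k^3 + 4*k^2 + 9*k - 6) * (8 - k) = k^5 - 9*k^4 + 4*k^3 + 23*k^2 + 78*k - 48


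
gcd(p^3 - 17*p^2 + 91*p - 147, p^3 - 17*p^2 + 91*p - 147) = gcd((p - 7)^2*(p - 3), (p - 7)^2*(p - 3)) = p^3 - 17*p^2 + 91*p - 147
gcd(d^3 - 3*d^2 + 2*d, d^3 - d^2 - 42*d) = d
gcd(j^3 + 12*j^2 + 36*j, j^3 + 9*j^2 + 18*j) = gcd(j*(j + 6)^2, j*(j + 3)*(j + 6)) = j^2 + 6*j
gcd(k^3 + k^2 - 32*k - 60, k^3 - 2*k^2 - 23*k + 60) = k + 5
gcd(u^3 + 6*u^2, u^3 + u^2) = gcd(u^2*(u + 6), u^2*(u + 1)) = u^2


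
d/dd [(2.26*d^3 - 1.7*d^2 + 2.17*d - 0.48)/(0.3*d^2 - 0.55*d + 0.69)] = (0.678*d^4 - 2.486*d^3 + 4.9622*d^2 - 2.058*d + 1.2333)/(0.09*d^4 - 0.33*d^3 + 0.7165*d^2 - 0.759*d + 0.4761)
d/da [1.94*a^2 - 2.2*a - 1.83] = 3.88*a - 2.2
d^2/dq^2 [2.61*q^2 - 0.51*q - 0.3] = 5.22000000000000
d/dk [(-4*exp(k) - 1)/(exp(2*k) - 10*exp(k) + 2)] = 2*(2*exp(2*k) + exp(k) - 9)*exp(k)/(exp(4*k) - 20*exp(3*k) + 104*exp(2*k) - 40*exp(k) + 4)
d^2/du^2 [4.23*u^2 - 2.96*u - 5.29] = 8.46000000000000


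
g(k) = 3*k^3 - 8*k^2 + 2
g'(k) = 9*k^2 - 16*k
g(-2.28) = -75.14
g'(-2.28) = 83.27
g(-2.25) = -72.67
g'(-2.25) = 81.56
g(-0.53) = -0.69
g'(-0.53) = 11.01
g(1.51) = -5.91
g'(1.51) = -3.64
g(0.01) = 2.00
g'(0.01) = -0.16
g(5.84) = 326.69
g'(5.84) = 213.51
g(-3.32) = -195.96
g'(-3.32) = 152.32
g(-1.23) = -15.69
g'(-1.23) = 33.30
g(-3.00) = -151.00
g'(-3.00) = 129.00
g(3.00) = 11.00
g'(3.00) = 33.00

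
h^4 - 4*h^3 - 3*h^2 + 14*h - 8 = (h - 4)*(h - 1)^2*(h + 2)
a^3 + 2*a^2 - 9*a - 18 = (a - 3)*(a + 2)*(a + 3)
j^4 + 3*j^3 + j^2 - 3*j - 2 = (j - 1)*(j + 1)^2*(j + 2)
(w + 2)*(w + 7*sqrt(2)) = w^2 + 2*w + 7*sqrt(2)*w + 14*sqrt(2)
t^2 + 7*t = t*(t + 7)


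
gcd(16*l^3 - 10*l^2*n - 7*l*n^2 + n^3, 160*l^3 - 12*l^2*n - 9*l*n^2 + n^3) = 8*l - n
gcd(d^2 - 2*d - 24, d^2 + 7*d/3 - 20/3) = d + 4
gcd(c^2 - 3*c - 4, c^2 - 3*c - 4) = c^2 - 3*c - 4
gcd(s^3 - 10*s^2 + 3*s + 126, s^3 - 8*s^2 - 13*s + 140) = s - 7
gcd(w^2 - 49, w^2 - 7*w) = w - 7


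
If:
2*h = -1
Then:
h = -1/2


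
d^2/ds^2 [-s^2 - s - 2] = -2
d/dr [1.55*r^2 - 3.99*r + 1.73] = 3.1*r - 3.99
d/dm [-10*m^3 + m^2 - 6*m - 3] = -30*m^2 + 2*m - 6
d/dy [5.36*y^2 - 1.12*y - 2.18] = 10.72*y - 1.12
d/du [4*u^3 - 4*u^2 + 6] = 4*u*(3*u - 2)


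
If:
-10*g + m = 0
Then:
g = m/10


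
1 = 1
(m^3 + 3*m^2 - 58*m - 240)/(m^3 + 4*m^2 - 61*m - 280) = (m + 6)/(m + 7)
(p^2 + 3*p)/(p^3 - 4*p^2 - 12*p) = (p + 3)/(p^2 - 4*p - 12)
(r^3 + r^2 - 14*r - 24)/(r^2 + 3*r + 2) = (r^2 - r - 12)/(r + 1)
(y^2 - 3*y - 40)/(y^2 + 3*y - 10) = (y - 8)/(y - 2)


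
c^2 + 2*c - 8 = (c - 2)*(c + 4)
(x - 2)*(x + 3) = x^2 + x - 6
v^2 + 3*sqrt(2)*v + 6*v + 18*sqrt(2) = (v + 6)*(v + 3*sqrt(2))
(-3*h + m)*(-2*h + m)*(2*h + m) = 12*h^3 - 4*h^2*m - 3*h*m^2 + m^3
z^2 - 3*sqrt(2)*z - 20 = (z - 5*sqrt(2))*(z + 2*sqrt(2))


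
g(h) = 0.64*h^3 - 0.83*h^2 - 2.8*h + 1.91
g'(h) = 1.92*h^2 - 1.66*h - 2.8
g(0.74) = -0.36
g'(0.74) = -2.98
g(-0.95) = 3.27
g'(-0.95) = 0.51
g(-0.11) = 2.21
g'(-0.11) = -2.59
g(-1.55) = 1.87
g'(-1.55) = 4.39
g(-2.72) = -9.49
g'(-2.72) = 15.92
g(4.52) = 31.40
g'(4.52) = 28.92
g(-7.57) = -302.09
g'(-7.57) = 119.79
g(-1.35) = 2.60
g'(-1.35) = 2.94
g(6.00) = 93.47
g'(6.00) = 56.36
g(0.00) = 1.91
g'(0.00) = -2.80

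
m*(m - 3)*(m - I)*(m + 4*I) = m^4 - 3*m^3 + 3*I*m^3 + 4*m^2 - 9*I*m^2 - 12*m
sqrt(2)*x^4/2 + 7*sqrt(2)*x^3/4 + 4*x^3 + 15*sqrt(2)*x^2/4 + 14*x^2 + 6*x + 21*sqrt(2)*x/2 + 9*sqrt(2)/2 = (x + 1/2)*(x + 3)*(x + 3*sqrt(2))*(sqrt(2)*x/2 + 1)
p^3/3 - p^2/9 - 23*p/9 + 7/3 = (p/3 + 1)*(p - 7/3)*(p - 1)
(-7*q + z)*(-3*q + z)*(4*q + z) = 84*q^3 - 19*q^2*z - 6*q*z^2 + z^3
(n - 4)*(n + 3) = n^2 - n - 12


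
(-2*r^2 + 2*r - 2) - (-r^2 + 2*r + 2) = -r^2 - 4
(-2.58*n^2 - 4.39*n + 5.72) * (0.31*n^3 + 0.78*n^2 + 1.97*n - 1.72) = -0.7998*n^5 - 3.3733*n^4 - 6.7336*n^3 + 0.250900000000001*n^2 + 18.8192*n - 9.8384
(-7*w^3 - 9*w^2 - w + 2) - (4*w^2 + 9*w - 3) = -7*w^3 - 13*w^2 - 10*w + 5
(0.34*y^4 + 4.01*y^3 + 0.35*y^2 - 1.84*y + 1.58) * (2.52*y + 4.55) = 0.8568*y^5 + 11.6522*y^4 + 19.1275*y^3 - 3.0443*y^2 - 4.3904*y + 7.189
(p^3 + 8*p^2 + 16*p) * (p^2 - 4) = p^5 + 8*p^4 + 12*p^3 - 32*p^2 - 64*p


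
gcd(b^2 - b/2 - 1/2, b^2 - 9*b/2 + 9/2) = 1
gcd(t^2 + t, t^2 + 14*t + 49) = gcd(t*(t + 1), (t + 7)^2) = 1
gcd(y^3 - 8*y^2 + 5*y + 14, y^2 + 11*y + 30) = 1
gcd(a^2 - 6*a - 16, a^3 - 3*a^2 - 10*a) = a + 2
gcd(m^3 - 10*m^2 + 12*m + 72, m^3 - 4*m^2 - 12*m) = m^2 - 4*m - 12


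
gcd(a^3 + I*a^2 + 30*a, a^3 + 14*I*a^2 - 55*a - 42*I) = a + 6*I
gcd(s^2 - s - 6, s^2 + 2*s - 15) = s - 3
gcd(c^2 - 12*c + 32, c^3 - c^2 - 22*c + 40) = c - 4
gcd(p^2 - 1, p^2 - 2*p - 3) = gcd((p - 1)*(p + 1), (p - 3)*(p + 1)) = p + 1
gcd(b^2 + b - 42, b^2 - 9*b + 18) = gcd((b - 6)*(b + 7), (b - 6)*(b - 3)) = b - 6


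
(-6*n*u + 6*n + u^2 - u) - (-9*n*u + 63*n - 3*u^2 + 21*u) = 3*n*u - 57*n + 4*u^2 - 22*u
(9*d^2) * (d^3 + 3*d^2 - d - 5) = 9*d^5 + 27*d^4 - 9*d^3 - 45*d^2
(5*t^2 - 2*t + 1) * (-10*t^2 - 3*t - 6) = -50*t^4 + 5*t^3 - 34*t^2 + 9*t - 6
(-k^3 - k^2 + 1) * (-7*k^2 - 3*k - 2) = 7*k^5 + 10*k^4 + 5*k^3 - 5*k^2 - 3*k - 2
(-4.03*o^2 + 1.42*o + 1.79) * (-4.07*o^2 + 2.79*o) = 16.4021*o^4 - 17.0231*o^3 - 3.3235*o^2 + 4.9941*o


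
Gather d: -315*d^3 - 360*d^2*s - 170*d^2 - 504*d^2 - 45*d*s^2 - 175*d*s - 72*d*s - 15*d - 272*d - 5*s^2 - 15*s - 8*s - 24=-315*d^3 + d^2*(-360*s - 674) + d*(-45*s^2 - 247*s - 287) - 5*s^2 - 23*s - 24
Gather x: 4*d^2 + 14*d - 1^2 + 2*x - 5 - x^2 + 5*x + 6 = 4*d^2 + 14*d - x^2 + 7*x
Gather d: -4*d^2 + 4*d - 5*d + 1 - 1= -4*d^2 - d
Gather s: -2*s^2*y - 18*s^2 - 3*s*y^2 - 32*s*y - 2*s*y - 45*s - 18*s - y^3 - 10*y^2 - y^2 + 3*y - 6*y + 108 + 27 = s^2*(-2*y - 18) + s*(-3*y^2 - 34*y - 63) - y^3 - 11*y^2 - 3*y + 135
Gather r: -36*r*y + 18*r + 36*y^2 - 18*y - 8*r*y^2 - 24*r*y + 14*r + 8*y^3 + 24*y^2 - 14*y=r*(-8*y^2 - 60*y + 32) + 8*y^3 + 60*y^2 - 32*y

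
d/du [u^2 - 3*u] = 2*u - 3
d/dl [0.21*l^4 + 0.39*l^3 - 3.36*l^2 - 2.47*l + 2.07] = 0.84*l^3 + 1.17*l^2 - 6.72*l - 2.47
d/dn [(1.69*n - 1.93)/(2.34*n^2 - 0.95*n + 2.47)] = (-3.9546*n^2 + 9.0324*n + 2.3408)/(5.4756*n^4 - 4.446*n^3 + 12.4621*n^2 - 4.693*n + 6.1009)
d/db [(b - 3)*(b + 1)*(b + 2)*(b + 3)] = 4*b^3 + 9*b^2 - 14*b - 27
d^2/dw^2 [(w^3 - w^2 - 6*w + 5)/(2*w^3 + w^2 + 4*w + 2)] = 6*(-2*w^6 - 32*w^5 + 28*w^4 + 56*w^3 + 103*w^2 + 16*w + 38)/(8*w^9 + 12*w^8 + 54*w^7 + 73*w^6 + 132*w^5 + 150*w^4 + 136*w^3 + 108*w^2 + 48*w + 8)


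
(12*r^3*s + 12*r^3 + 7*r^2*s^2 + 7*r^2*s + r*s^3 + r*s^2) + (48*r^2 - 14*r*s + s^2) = 12*r^3*s + 12*r^3 + 7*r^2*s^2 + 7*r^2*s + 48*r^2 + r*s^3 + r*s^2 - 14*r*s + s^2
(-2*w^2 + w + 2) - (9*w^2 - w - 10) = -11*w^2 + 2*w + 12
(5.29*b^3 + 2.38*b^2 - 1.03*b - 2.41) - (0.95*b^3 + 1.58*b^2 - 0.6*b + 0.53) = 4.34*b^3 + 0.8*b^2 - 0.43*b - 2.94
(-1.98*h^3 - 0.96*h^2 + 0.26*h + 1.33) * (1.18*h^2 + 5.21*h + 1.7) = -2.3364*h^5 - 11.4486*h^4 - 8.0608*h^3 + 1.292*h^2 + 7.3713*h + 2.261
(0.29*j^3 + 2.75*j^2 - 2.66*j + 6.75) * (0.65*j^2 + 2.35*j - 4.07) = 0.1885*j^5 + 2.469*j^4 + 3.5532*j^3 - 13.056*j^2 + 26.6887*j - 27.4725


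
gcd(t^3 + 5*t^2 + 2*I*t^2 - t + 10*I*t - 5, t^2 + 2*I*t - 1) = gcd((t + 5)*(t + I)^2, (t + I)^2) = t^2 + 2*I*t - 1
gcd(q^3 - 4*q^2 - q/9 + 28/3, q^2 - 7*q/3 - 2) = q - 3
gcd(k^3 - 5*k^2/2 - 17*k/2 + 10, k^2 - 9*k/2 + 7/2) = k - 1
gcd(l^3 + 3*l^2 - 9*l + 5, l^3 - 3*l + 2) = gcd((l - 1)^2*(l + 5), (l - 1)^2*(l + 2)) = l^2 - 2*l + 1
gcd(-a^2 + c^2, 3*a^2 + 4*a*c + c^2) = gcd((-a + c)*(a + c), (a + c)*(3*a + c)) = a + c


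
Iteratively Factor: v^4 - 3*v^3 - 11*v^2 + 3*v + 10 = (v - 5)*(v^3 + 2*v^2 - v - 2) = (v - 5)*(v + 1)*(v^2 + v - 2) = (v - 5)*(v - 1)*(v + 1)*(v + 2)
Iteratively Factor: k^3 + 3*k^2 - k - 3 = (k - 1)*(k^2 + 4*k + 3) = (k - 1)*(k + 3)*(k + 1)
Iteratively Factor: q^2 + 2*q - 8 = (q + 4)*(q - 2)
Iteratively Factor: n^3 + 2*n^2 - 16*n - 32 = (n + 4)*(n^2 - 2*n - 8) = (n - 4)*(n + 4)*(n + 2)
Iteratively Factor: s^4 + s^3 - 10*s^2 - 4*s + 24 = (s - 2)*(s^3 + 3*s^2 - 4*s - 12) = (s - 2)*(s + 3)*(s^2 - 4) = (s - 2)^2*(s + 3)*(s + 2)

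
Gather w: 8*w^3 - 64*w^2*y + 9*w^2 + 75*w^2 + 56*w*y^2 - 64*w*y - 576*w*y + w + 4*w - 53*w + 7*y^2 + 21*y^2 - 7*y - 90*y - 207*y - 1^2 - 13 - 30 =8*w^3 + w^2*(84 - 64*y) + w*(56*y^2 - 640*y - 48) + 28*y^2 - 304*y - 44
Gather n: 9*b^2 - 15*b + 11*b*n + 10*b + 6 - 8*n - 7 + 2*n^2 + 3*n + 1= 9*b^2 - 5*b + 2*n^2 + n*(11*b - 5)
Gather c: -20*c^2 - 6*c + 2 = -20*c^2 - 6*c + 2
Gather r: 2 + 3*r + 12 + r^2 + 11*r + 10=r^2 + 14*r + 24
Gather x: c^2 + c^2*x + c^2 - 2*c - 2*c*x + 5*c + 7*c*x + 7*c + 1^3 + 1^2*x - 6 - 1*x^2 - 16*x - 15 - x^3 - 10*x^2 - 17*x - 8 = 2*c^2 + 10*c - x^3 - 11*x^2 + x*(c^2 + 5*c - 32) - 28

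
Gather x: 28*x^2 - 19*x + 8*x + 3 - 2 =28*x^2 - 11*x + 1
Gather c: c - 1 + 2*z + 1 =c + 2*z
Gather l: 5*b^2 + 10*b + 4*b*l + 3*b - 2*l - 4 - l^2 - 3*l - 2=5*b^2 + 13*b - l^2 + l*(4*b - 5) - 6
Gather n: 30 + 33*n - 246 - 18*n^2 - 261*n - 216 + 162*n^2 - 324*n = 144*n^2 - 552*n - 432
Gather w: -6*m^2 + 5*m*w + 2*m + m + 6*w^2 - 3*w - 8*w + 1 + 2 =-6*m^2 + 3*m + 6*w^2 + w*(5*m - 11) + 3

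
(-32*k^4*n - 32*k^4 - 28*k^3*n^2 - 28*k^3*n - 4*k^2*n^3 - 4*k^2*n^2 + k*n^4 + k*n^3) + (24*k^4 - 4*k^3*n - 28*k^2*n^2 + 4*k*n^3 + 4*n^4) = -32*k^4*n - 8*k^4 - 28*k^3*n^2 - 32*k^3*n - 4*k^2*n^3 - 32*k^2*n^2 + k*n^4 + 5*k*n^3 + 4*n^4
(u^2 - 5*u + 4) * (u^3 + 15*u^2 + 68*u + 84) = u^5 + 10*u^4 - 3*u^3 - 196*u^2 - 148*u + 336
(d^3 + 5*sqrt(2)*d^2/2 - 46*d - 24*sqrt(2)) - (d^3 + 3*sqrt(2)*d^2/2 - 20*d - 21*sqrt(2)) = sqrt(2)*d^2 - 26*d - 3*sqrt(2)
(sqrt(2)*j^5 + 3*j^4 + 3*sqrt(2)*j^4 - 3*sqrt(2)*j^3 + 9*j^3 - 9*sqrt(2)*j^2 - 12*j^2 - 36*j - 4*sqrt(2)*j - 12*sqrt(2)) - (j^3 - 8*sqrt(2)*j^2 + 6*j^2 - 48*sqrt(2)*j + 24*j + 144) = sqrt(2)*j^5 + 3*j^4 + 3*sqrt(2)*j^4 - 3*sqrt(2)*j^3 + 8*j^3 - 18*j^2 - sqrt(2)*j^2 - 60*j + 44*sqrt(2)*j - 144 - 12*sqrt(2)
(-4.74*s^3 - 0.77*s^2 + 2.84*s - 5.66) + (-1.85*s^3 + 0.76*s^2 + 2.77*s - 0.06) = -6.59*s^3 - 0.01*s^2 + 5.61*s - 5.72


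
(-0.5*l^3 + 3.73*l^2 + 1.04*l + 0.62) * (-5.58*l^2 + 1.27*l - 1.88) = 2.79*l^5 - 21.4484*l^4 - 0.126100000000001*l^3 - 9.1512*l^2 - 1.1678*l - 1.1656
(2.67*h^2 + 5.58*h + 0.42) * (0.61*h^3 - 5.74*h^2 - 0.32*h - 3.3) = 1.6287*h^5 - 11.922*h^4 - 32.6274*h^3 - 13.0074*h^2 - 18.5484*h - 1.386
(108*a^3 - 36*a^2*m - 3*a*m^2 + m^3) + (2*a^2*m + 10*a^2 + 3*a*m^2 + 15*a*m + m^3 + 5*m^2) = 108*a^3 - 34*a^2*m + 10*a^2 + 15*a*m + 2*m^3 + 5*m^2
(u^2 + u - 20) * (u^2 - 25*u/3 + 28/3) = u^4 - 22*u^3/3 - 19*u^2 + 176*u - 560/3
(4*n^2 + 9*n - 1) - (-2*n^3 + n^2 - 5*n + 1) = 2*n^3 + 3*n^2 + 14*n - 2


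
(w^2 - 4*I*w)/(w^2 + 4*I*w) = (w - 4*I)/(w + 4*I)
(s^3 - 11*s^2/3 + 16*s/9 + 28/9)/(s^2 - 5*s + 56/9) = (3*s^2 - 4*s - 4)/(3*s - 8)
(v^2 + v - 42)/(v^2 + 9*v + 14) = (v - 6)/(v + 2)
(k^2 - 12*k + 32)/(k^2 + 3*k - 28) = (k - 8)/(k + 7)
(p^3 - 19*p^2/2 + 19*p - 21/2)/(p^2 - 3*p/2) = p - 8 + 7/p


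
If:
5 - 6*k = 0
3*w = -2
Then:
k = 5/6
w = -2/3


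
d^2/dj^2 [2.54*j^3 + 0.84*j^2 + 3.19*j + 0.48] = 15.24*j + 1.68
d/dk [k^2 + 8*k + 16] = 2*k + 8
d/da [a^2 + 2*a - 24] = 2*a + 2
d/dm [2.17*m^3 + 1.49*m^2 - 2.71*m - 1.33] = 6.51*m^2 + 2.98*m - 2.71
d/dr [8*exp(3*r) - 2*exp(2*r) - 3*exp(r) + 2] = (24*exp(2*r) - 4*exp(r) - 3)*exp(r)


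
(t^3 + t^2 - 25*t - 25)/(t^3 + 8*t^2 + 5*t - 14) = (t^3 + t^2 - 25*t - 25)/(t^3 + 8*t^2 + 5*t - 14)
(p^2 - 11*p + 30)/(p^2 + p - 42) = (p - 5)/(p + 7)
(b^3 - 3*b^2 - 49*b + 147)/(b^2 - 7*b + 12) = (b^2 - 49)/(b - 4)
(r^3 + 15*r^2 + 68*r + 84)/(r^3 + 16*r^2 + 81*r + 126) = (r + 2)/(r + 3)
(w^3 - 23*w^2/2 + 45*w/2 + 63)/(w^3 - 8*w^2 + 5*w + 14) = (w^2 - 9*w/2 - 9)/(w^2 - w - 2)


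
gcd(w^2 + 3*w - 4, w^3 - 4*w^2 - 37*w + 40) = w - 1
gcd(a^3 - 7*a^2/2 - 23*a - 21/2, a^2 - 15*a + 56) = a - 7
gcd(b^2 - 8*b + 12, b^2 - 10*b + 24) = b - 6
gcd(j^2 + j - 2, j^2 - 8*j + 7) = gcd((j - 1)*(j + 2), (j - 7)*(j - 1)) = j - 1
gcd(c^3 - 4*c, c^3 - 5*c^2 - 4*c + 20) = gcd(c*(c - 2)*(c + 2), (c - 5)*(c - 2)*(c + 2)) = c^2 - 4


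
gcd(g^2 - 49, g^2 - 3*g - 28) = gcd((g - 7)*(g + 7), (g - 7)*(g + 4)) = g - 7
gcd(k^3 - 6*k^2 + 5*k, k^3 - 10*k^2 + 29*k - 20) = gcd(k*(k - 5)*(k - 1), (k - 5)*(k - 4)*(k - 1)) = k^2 - 6*k + 5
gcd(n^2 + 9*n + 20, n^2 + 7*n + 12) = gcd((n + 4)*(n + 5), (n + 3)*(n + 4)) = n + 4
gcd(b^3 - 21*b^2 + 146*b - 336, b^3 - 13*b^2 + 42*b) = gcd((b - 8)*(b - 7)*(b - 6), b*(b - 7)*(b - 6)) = b^2 - 13*b + 42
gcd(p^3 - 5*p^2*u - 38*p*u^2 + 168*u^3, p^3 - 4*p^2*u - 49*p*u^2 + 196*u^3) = p^2 - 11*p*u + 28*u^2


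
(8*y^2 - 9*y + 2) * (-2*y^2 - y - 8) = -16*y^4 + 10*y^3 - 59*y^2 + 70*y - 16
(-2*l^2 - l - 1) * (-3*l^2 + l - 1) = 6*l^4 + l^3 + 4*l^2 + 1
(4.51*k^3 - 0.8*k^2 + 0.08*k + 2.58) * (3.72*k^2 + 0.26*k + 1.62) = 16.7772*k^5 - 1.8034*k^4 + 7.3958*k^3 + 8.3224*k^2 + 0.8004*k + 4.1796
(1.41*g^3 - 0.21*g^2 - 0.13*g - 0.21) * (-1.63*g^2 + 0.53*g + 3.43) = -2.2983*g^5 + 1.0896*g^4 + 4.9369*g^3 - 0.4469*g^2 - 0.5572*g - 0.7203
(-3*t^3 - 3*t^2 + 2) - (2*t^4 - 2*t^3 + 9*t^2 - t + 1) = -2*t^4 - t^3 - 12*t^2 + t + 1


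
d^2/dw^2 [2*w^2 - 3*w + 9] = 4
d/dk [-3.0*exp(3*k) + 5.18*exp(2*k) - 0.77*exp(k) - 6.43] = (-9.0*exp(2*k) + 10.36*exp(k) - 0.77)*exp(k)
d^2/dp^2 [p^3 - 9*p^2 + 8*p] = 6*p - 18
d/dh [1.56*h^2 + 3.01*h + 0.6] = 3.12*h + 3.01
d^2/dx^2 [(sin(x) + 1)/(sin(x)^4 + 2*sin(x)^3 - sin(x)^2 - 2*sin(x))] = (-9*sin(x)^2 - 20*sin(x) - 8 + 14/sin(x) + 4/sin(x)^2 - 8/sin(x)^3)/((sin(x) - 1)^2*(sin(x) + 2)^3)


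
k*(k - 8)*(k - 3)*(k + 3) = k^4 - 8*k^3 - 9*k^2 + 72*k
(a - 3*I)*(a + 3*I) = a^2 + 9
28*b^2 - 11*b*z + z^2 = (-7*b + z)*(-4*b + z)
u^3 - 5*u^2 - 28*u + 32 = (u - 8)*(u - 1)*(u + 4)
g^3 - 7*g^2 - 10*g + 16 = (g - 8)*(g - 1)*(g + 2)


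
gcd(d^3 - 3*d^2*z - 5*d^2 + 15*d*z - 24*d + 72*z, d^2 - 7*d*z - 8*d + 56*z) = d - 8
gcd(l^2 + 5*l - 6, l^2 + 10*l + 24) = l + 6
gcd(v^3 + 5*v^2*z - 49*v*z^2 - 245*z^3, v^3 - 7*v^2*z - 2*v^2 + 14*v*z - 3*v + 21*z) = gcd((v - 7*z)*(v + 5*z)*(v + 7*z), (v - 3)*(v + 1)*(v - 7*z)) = -v + 7*z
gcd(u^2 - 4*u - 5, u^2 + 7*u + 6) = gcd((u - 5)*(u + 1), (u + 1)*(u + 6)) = u + 1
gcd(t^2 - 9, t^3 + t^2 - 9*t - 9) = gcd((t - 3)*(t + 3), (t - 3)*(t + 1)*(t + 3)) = t^2 - 9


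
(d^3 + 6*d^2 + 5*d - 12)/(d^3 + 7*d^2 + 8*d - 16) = (d + 3)/(d + 4)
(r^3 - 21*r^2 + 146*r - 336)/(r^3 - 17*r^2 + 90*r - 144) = (r - 7)/(r - 3)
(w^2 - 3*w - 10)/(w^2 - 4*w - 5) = (w + 2)/(w + 1)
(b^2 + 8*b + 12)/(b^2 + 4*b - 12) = (b + 2)/(b - 2)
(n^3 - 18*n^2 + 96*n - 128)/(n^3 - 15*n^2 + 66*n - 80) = (n - 8)/(n - 5)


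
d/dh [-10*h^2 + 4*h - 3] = 4 - 20*h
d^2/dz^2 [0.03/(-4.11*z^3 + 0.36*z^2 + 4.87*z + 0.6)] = ((0.7398*z - 0.0216)*(-4.11*z^3 + 0.36*z^2 + 4.87*z + 0.6) + 0.03*(-24.66*z^2 + 1.44*z + 9.74)*(-12.33*z^2 + 0.72*z + 4.87))/(-4.11*z^3 + 0.36*z^2 + 4.87*z + 0.6)^3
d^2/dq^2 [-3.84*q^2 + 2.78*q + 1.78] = -7.68000000000000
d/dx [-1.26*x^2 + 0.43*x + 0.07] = 0.43 - 2.52*x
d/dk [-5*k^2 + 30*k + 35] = 30 - 10*k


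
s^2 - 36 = (s - 6)*(s + 6)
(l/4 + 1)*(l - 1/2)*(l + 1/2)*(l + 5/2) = l^4/4 + 13*l^3/8 + 39*l^2/16 - 13*l/32 - 5/8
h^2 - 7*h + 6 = (h - 6)*(h - 1)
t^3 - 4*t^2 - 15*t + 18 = (t - 6)*(t - 1)*(t + 3)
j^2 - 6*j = j*(j - 6)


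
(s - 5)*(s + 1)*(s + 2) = s^3 - 2*s^2 - 13*s - 10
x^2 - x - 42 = (x - 7)*(x + 6)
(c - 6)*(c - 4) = c^2 - 10*c + 24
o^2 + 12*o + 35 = (o + 5)*(o + 7)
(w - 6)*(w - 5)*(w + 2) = w^3 - 9*w^2 + 8*w + 60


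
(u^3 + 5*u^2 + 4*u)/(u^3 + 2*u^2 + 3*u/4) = 4*(u^2 + 5*u + 4)/(4*u^2 + 8*u + 3)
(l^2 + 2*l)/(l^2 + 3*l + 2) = l/(l + 1)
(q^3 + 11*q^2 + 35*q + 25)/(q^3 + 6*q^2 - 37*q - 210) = (q^2 + 6*q + 5)/(q^2 + q - 42)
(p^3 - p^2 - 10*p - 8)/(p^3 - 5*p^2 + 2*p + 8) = (p + 2)/(p - 2)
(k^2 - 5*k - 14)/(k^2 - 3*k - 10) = (k - 7)/(k - 5)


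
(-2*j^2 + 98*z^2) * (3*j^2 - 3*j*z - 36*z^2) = -6*j^4 + 6*j^3*z + 366*j^2*z^2 - 294*j*z^3 - 3528*z^4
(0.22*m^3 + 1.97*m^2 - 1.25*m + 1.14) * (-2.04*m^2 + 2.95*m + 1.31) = -0.4488*m^5 - 3.3698*m^4 + 8.6497*m^3 - 3.4324*m^2 + 1.7255*m + 1.4934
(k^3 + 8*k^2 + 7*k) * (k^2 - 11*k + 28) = k^5 - 3*k^4 - 53*k^3 + 147*k^2 + 196*k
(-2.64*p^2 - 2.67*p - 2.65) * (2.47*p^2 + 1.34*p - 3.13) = -6.5208*p^4 - 10.1325*p^3 - 1.8601*p^2 + 4.8061*p + 8.2945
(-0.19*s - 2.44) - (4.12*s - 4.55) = 2.11 - 4.31*s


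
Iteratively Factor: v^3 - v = (v)*(v^2 - 1) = v*(v + 1)*(v - 1)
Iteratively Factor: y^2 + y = (y)*(y + 1)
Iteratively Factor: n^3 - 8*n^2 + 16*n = (n)*(n^2 - 8*n + 16) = n*(n - 4)*(n - 4)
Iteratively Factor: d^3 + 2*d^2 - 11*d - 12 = (d + 1)*(d^2 + d - 12) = (d + 1)*(d + 4)*(d - 3)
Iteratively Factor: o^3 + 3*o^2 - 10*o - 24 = (o + 2)*(o^2 + o - 12) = (o - 3)*(o + 2)*(o + 4)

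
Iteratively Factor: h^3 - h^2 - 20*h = (h - 5)*(h^2 + 4*h) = h*(h - 5)*(h + 4)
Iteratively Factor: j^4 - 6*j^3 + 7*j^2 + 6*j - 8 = (j + 1)*(j^3 - 7*j^2 + 14*j - 8) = (j - 2)*(j + 1)*(j^2 - 5*j + 4) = (j - 4)*(j - 2)*(j + 1)*(j - 1)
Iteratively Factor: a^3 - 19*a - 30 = (a + 2)*(a^2 - 2*a - 15) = (a - 5)*(a + 2)*(a + 3)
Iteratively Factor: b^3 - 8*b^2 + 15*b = (b - 3)*(b^2 - 5*b) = b*(b - 3)*(b - 5)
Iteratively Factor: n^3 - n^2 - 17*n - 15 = (n + 1)*(n^2 - 2*n - 15) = (n - 5)*(n + 1)*(n + 3)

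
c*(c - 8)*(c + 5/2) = c^3 - 11*c^2/2 - 20*c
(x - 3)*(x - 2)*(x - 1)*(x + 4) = x^4 - 2*x^3 - 13*x^2 + 38*x - 24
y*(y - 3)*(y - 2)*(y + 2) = y^4 - 3*y^3 - 4*y^2 + 12*y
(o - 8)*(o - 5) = o^2 - 13*o + 40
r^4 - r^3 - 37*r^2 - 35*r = r*(r - 7)*(r + 1)*(r + 5)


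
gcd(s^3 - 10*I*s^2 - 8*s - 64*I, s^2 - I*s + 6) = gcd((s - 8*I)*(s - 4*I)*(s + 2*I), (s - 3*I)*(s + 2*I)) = s + 2*I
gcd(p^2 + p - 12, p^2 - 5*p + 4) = 1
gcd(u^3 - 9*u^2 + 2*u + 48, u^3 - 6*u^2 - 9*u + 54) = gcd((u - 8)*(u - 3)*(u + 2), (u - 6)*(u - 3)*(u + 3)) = u - 3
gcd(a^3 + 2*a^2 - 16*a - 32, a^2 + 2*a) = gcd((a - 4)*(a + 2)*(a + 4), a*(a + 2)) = a + 2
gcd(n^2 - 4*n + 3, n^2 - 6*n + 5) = n - 1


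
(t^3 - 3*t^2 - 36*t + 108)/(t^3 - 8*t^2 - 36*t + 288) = (t - 3)/(t - 8)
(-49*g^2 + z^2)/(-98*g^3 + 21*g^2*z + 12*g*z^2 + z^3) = (-7*g + z)/(-14*g^2 + 5*g*z + z^2)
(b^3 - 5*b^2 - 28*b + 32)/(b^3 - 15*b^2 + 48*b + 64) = (b^2 + 3*b - 4)/(b^2 - 7*b - 8)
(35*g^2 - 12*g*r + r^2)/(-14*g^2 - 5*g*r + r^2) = (-5*g + r)/(2*g + r)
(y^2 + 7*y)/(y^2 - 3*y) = (y + 7)/(y - 3)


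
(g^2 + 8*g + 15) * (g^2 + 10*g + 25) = g^4 + 18*g^3 + 120*g^2 + 350*g + 375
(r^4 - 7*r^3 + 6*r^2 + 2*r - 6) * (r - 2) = r^5 - 9*r^4 + 20*r^3 - 10*r^2 - 10*r + 12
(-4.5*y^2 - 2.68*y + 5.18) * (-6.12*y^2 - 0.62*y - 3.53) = 27.54*y^4 + 19.1916*y^3 - 14.155*y^2 + 6.2488*y - 18.2854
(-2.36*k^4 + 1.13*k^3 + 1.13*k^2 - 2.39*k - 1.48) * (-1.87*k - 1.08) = 4.4132*k^5 + 0.4357*k^4 - 3.3335*k^3 + 3.2489*k^2 + 5.3488*k + 1.5984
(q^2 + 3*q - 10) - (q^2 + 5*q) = -2*q - 10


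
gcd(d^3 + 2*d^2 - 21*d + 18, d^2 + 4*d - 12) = d + 6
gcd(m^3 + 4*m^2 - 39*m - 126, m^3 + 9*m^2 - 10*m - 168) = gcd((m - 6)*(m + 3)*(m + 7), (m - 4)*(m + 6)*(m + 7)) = m + 7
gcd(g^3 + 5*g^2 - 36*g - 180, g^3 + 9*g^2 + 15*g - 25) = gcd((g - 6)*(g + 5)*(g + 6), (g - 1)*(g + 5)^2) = g + 5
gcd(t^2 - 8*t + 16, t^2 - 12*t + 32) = t - 4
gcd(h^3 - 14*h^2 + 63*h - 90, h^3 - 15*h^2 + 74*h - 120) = h^2 - 11*h + 30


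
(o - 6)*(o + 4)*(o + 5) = o^3 + 3*o^2 - 34*o - 120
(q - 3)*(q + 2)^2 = q^3 + q^2 - 8*q - 12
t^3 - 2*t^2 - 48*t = t*(t - 8)*(t + 6)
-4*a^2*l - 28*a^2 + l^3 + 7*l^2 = (-2*a + l)*(2*a + l)*(l + 7)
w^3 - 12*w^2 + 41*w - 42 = (w - 7)*(w - 3)*(w - 2)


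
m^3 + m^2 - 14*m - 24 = (m - 4)*(m + 2)*(m + 3)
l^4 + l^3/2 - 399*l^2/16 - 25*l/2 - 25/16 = (l - 5)*(l + 1/4)^2*(l + 5)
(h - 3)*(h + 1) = h^2 - 2*h - 3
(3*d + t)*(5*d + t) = 15*d^2 + 8*d*t + t^2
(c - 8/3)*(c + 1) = c^2 - 5*c/3 - 8/3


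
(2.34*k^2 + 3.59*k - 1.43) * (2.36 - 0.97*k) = -2.2698*k^3 + 2.0401*k^2 + 9.8595*k - 3.3748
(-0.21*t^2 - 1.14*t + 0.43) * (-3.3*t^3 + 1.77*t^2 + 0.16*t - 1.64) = 0.693*t^5 + 3.3903*t^4 - 3.4704*t^3 + 0.9231*t^2 + 1.9384*t - 0.7052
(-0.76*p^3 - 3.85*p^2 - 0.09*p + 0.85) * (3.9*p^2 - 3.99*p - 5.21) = -2.964*p^5 - 11.9826*p^4 + 18.9701*p^3 + 23.7326*p^2 - 2.9226*p - 4.4285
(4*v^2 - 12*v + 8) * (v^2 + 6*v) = 4*v^4 + 12*v^3 - 64*v^2 + 48*v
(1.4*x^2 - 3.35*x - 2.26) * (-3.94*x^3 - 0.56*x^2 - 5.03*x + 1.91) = -5.516*x^5 + 12.415*x^4 + 3.7384*x^3 + 20.7901*x^2 + 4.9693*x - 4.3166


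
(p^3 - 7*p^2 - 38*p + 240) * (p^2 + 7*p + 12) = p^5 - 75*p^3 - 110*p^2 + 1224*p + 2880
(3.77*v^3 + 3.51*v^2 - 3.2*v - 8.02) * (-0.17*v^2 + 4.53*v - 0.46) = -0.6409*v^5 + 16.4814*v^4 + 14.7101*v^3 - 14.7472*v^2 - 34.8586*v + 3.6892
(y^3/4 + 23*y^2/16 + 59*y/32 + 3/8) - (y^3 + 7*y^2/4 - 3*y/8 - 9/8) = -3*y^3/4 - 5*y^2/16 + 71*y/32 + 3/2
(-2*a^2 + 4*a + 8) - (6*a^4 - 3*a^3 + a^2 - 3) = -6*a^4 + 3*a^3 - 3*a^2 + 4*a + 11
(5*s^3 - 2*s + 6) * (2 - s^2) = -5*s^5 + 12*s^3 - 6*s^2 - 4*s + 12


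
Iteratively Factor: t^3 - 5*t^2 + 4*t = (t - 4)*(t^2 - t) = (t - 4)*(t - 1)*(t)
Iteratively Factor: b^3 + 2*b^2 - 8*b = (b - 2)*(b^2 + 4*b) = (b - 2)*(b + 4)*(b)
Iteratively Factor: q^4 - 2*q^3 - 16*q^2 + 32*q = (q + 4)*(q^3 - 6*q^2 + 8*q) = (q - 2)*(q + 4)*(q^2 - 4*q) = q*(q - 2)*(q + 4)*(q - 4)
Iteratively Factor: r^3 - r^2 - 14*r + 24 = (r - 3)*(r^2 + 2*r - 8) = (r - 3)*(r + 4)*(r - 2)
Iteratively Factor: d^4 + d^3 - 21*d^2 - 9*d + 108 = (d - 3)*(d^3 + 4*d^2 - 9*d - 36) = (d - 3)*(d + 3)*(d^2 + d - 12) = (d - 3)*(d + 3)*(d + 4)*(d - 3)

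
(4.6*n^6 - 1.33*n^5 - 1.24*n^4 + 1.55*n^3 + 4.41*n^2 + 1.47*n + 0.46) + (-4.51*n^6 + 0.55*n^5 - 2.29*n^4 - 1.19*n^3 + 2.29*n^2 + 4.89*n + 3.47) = 0.0899999999999999*n^6 - 0.78*n^5 - 3.53*n^4 + 0.36*n^3 + 6.7*n^2 + 6.36*n + 3.93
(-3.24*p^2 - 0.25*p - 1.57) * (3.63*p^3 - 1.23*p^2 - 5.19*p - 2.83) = -11.7612*p^5 + 3.0777*p^4 + 11.424*p^3 + 12.3978*p^2 + 8.8558*p + 4.4431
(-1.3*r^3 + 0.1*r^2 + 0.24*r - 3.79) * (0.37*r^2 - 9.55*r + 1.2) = -0.481*r^5 + 12.452*r^4 - 2.4262*r^3 - 3.5743*r^2 + 36.4825*r - 4.548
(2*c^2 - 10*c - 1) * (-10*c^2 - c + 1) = -20*c^4 + 98*c^3 + 22*c^2 - 9*c - 1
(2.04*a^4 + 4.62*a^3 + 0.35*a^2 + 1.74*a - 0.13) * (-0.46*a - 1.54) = -0.9384*a^5 - 5.2668*a^4 - 7.2758*a^3 - 1.3394*a^2 - 2.6198*a + 0.2002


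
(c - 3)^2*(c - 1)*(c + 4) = c^4 - 3*c^3 - 13*c^2 + 51*c - 36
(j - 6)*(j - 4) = j^2 - 10*j + 24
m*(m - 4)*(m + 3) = m^3 - m^2 - 12*m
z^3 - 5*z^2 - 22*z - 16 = (z - 8)*(z + 1)*(z + 2)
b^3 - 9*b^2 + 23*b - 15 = (b - 5)*(b - 3)*(b - 1)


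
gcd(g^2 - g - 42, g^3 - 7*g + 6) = 1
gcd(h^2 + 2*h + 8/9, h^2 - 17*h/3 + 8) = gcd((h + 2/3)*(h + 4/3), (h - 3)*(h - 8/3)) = 1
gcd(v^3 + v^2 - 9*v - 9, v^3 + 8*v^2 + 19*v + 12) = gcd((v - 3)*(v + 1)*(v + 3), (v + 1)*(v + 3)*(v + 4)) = v^2 + 4*v + 3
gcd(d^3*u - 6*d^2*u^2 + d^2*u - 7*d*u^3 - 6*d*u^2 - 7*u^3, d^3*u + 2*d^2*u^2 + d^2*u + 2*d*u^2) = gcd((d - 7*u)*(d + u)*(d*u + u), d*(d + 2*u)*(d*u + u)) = d*u + u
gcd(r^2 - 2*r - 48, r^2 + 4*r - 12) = r + 6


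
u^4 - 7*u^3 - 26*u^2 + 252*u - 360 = (u - 6)*(u - 5)*(u - 2)*(u + 6)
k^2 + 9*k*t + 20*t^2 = (k + 4*t)*(k + 5*t)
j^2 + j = j*(j + 1)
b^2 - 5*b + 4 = (b - 4)*(b - 1)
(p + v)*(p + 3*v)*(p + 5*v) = p^3 + 9*p^2*v + 23*p*v^2 + 15*v^3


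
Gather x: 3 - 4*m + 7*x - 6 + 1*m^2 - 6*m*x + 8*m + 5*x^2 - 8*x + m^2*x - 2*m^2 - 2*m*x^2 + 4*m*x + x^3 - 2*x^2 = -m^2 + 4*m + x^3 + x^2*(3 - 2*m) + x*(m^2 - 2*m - 1) - 3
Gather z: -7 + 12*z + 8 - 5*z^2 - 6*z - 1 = -5*z^2 + 6*z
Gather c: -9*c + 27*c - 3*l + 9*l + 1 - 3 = 18*c + 6*l - 2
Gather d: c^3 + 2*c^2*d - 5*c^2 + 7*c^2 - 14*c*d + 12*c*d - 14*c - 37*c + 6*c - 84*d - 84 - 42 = c^3 + 2*c^2 - 45*c + d*(2*c^2 - 2*c - 84) - 126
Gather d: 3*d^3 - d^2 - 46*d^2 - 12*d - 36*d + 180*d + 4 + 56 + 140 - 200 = 3*d^3 - 47*d^2 + 132*d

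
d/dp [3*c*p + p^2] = 3*c + 2*p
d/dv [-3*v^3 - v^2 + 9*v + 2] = -9*v^2 - 2*v + 9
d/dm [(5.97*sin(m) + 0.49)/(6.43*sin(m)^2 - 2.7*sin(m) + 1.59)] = (-38.3871*sin(m)^2 - 6.3014*sin(m) + 10.8153)*cos(m)/(41.3449*sin(m)^4 - 34.722*sin(m)^3 + 27.7374*sin(m)^2 - 8.586*sin(m) + 2.5281)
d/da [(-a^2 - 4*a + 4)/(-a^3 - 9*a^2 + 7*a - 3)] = (-a^4 - 8*a^3 - 31*a^2 + 78*a - 16)/(a^6 + 18*a^5 + 67*a^4 - 120*a^3 + 103*a^2 - 42*a + 9)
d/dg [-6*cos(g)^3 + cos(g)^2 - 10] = 2*(9*cos(g) - 1)*sin(g)*cos(g)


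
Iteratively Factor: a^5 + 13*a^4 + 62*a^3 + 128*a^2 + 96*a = (a + 4)*(a^4 + 9*a^3 + 26*a^2 + 24*a) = (a + 2)*(a + 4)*(a^3 + 7*a^2 + 12*a) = (a + 2)*(a + 4)^2*(a^2 + 3*a) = (a + 2)*(a + 3)*(a + 4)^2*(a)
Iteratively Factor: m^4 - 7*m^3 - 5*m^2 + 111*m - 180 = (m - 3)*(m^3 - 4*m^2 - 17*m + 60) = (m - 3)*(m + 4)*(m^2 - 8*m + 15) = (m - 5)*(m - 3)*(m + 4)*(m - 3)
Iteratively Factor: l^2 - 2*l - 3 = (l + 1)*(l - 3)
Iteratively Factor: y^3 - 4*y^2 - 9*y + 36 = (y - 3)*(y^2 - y - 12) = (y - 3)*(y + 3)*(y - 4)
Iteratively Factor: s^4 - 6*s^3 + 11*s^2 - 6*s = (s - 3)*(s^3 - 3*s^2 + 2*s) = (s - 3)*(s - 2)*(s^2 - s) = s*(s - 3)*(s - 2)*(s - 1)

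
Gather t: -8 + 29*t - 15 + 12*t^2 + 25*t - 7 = 12*t^2 + 54*t - 30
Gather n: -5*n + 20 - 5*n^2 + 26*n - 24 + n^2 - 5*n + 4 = -4*n^2 + 16*n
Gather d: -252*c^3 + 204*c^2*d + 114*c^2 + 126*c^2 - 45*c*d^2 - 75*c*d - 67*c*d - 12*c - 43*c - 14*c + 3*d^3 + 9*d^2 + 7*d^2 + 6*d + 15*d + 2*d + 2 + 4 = -252*c^3 + 240*c^2 - 69*c + 3*d^3 + d^2*(16 - 45*c) + d*(204*c^2 - 142*c + 23) + 6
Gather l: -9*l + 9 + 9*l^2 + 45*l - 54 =9*l^2 + 36*l - 45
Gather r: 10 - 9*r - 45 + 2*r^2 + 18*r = 2*r^2 + 9*r - 35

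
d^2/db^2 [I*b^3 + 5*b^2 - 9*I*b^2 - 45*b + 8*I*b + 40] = 6*I*b + 10 - 18*I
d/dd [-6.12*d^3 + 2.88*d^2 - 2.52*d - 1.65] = -18.36*d^2 + 5.76*d - 2.52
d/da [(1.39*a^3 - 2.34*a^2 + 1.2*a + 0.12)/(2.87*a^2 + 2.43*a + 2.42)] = (3.9893*a^4 + 6.7554*a^3 + 0.961199999999999*a^2 - 12.0144*a + 2.6124)/(8.2369*a^4 + 13.9482*a^3 + 19.7957*a^2 + 11.7612*a + 5.8564)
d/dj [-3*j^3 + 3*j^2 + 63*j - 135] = -9*j^2 + 6*j + 63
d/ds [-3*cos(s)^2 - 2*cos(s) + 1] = 2*(3*cos(s) + 1)*sin(s)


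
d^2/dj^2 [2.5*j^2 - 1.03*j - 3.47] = 5.00000000000000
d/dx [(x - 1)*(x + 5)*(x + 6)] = 3*x^2 + 20*x + 19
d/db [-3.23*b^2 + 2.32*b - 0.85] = 2.32 - 6.46*b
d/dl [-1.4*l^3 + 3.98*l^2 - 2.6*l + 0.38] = -4.2*l^2 + 7.96*l - 2.6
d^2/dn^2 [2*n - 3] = 0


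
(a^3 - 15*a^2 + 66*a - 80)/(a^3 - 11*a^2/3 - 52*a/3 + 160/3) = 3*(a^2 - 10*a + 16)/(3*a^2 + 4*a - 32)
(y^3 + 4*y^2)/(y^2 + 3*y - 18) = y^2*(y + 4)/(y^2 + 3*y - 18)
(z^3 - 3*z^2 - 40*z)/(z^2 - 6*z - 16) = z*(z + 5)/(z + 2)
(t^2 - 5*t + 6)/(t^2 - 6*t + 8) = (t - 3)/(t - 4)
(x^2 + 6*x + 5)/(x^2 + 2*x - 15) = (x + 1)/(x - 3)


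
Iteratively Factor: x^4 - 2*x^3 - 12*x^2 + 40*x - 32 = (x - 2)*(x^3 - 12*x + 16) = (x - 2)^2*(x^2 + 2*x - 8) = (x - 2)^3*(x + 4)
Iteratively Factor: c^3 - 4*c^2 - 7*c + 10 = (c - 1)*(c^2 - 3*c - 10) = (c - 1)*(c + 2)*(c - 5)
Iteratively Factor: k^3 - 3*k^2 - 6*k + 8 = (k + 2)*(k^2 - 5*k + 4) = (k - 1)*(k + 2)*(k - 4)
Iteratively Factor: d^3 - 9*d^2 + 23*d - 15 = (d - 5)*(d^2 - 4*d + 3) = (d - 5)*(d - 1)*(d - 3)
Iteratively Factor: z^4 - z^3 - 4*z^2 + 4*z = (z)*(z^3 - z^2 - 4*z + 4) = z*(z - 2)*(z^2 + z - 2) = z*(z - 2)*(z - 1)*(z + 2)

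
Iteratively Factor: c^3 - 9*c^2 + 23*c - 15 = (c - 3)*(c^2 - 6*c + 5) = (c - 5)*(c - 3)*(c - 1)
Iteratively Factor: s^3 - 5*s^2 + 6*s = (s - 3)*(s^2 - 2*s) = (s - 3)*(s - 2)*(s)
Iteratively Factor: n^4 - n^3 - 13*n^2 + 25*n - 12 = (n + 4)*(n^3 - 5*n^2 + 7*n - 3) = (n - 1)*(n + 4)*(n^2 - 4*n + 3) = (n - 3)*(n - 1)*(n + 4)*(n - 1)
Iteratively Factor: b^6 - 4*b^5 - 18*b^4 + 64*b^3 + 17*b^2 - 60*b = (b + 4)*(b^5 - 8*b^4 + 14*b^3 + 8*b^2 - 15*b) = (b - 5)*(b + 4)*(b^4 - 3*b^3 - b^2 + 3*b) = b*(b - 5)*(b + 4)*(b^3 - 3*b^2 - b + 3) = b*(b - 5)*(b - 3)*(b + 4)*(b^2 - 1) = b*(b - 5)*(b - 3)*(b - 1)*(b + 4)*(b + 1)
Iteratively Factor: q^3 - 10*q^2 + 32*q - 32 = (q - 4)*(q^2 - 6*q + 8) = (q - 4)*(q - 2)*(q - 4)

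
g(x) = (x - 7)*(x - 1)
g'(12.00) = 16.00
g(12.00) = 55.00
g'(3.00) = -2.00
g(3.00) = -8.00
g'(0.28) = -7.44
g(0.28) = 4.84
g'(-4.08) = -16.16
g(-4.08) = 56.29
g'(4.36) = 0.72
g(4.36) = -8.87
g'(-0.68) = -9.36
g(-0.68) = 12.90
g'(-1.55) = -11.10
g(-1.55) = 21.80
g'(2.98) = -2.04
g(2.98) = -7.96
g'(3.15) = -1.70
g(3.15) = -8.28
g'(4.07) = 0.14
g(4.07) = -9.00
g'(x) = 2*x - 8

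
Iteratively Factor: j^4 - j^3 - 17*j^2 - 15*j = (j + 3)*(j^3 - 4*j^2 - 5*j) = j*(j + 3)*(j^2 - 4*j - 5) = j*(j - 5)*(j + 3)*(j + 1)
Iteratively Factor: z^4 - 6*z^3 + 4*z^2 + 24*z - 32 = (z - 2)*(z^3 - 4*z^2 - 4*z + 16) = (z - 4)*(z - 2)*(z^2 - 4) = (z - 4)*(z - 2)*(z + 2)*(z - 2)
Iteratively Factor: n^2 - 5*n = (n - 5)*(n)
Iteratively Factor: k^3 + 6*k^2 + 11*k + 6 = (k + 1)*(k^2 + 5*k + 6) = (k + 1)*(k + 3)*(k + 2)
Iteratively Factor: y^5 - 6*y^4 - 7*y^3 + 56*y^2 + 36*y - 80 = (y - 4)*(y^4 - 2*y^3 - 15*y^2 - 4*y + 20) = (y - 5)*(y - 4)*(y^3 + 3*y^2 - 4) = (y - 5)*(y - 4)*(y - 1)*(y^2 + 4*y + 4) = (y - 5)*(y - 4)*(y - 1)*(y + 2)*(y + 2)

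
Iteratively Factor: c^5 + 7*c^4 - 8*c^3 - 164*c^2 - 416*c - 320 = (c + 4)*(c^4 + 3*c^3 - 20*c^2 - 84*c - 80) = (c + 2)*(c + 4)*(c^3 + c^2 - 22*c - 40) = (c + 2)^2*(c + 4)*(c^2 - c - 20) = (c - 5)*(c + 2)^2*(c + 4)*(c + 4)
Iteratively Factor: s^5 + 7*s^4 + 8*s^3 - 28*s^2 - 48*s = (s + 4)*(s^4 + 3*s^3 - 4*s^2 - 12*s) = (s + 2)*(s + 4)*(s^3 + s^2 - 6*s) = s*(s + 2)*(s + 4)*(s^2 + s - 6) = s*(s - 2)*(s + 2)*(s + 4)*(s + 3)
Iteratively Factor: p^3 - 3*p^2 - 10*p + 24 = (p - 4)*(p^2 + p - 6) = (p - 4)*(p + 3)*(p - 2)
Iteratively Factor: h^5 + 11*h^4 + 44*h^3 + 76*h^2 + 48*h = (h)*(h^4 + 11*h^3 + 44*h^2 + 76*h + 48) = h*(h + 4)*(h^3 + 7*h^2 + 16*h + 12) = h*(h + 2)*(h + 4)*(h^2 + 5*h + 6) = h*(h + 2)*(h + 3)*(h + 4)*(h + 2)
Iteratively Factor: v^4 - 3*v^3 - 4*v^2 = (v)*(v^3 - 3*v^2 - 4*v) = v^2*(v^2 - 3*v - 4) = v^2*(v - 4)*(v + 1)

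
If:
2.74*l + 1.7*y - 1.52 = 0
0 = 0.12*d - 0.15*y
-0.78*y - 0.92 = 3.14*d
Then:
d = -0.24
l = 0.68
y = -0.20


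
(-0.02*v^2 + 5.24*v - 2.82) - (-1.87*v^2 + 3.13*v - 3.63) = 1.85*v^2 + 2.11*v + 0.81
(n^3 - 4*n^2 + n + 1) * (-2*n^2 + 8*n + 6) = -2*n^5 + 16*n^4 - 28*n^3 - 18*n^2 + 14*n + 6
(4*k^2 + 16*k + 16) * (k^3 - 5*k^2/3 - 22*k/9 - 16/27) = 4*k^5 + 28*k^4/3 - 184*k^3/9 - 1840*k^2/27 - 1312*k/27 - 256/27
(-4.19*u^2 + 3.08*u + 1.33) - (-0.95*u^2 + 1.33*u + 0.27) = -3.24*u^2 + 1.75*u + 1.06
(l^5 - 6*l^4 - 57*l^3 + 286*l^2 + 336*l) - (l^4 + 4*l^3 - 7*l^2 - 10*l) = l^5 - 7*l^4 - 61*l^3 + 293*l^2 + 346*l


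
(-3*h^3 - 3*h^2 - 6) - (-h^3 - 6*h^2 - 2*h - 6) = -2*h^3 + 3*h^2 + 2*h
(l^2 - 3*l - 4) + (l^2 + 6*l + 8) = 2*l^2 + 3*l + 4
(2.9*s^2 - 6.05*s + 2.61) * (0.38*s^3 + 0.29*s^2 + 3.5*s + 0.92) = 1.102*s^5 - 1.458*s^4 + 9.3873*s^3 - 17.7501*s^2 + 3.569*s + 2.4012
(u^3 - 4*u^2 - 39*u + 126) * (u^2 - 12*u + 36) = u^5 - 16*u^4 + 45*u^3 + 450*u^2 - 2916*u + 4536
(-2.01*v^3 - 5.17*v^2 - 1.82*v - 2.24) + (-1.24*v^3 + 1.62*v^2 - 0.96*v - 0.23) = -3.25*v^3 - 3.55*v^2 - 2.78*v - 2.47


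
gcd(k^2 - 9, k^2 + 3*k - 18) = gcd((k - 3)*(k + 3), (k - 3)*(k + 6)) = k - 3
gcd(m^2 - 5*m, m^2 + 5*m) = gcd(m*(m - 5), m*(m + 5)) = m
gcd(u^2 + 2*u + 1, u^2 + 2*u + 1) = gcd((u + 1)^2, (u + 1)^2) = u^2 + 2*u + 1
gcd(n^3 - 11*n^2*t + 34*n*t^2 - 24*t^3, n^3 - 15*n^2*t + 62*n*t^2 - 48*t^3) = n^2 - 7*n*t + 6*t^2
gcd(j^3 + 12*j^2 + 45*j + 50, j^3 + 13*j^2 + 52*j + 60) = j^2 + 7*j + 10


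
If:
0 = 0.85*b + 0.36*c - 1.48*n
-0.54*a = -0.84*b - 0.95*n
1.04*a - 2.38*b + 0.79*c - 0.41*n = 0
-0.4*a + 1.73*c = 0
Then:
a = 0.00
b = 0.00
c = 0.00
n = 0.00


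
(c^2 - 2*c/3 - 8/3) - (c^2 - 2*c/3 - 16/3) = 8/3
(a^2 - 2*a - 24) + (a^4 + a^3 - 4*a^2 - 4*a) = a^4 + a^3 - 3*a^2 - 6*a - 24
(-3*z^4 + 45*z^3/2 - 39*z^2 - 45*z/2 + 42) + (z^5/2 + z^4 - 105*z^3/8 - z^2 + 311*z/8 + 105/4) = z^5/2 - 2*z^4 + 75*z^3/8 - 40*z^2 + 131*z/8 + 273/4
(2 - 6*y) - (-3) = 5 - 6*y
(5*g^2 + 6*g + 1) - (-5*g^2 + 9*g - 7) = 10*g^2 - 3*g + 8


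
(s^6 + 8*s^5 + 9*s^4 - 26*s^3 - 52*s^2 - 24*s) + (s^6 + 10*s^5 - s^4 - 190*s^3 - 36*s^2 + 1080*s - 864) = 2*s^6 + 18*s^5 + 8*s^4 - 216*s^3 - 88*s^2 + 1056*s - 864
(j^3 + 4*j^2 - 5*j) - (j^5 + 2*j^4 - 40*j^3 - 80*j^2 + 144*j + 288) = -j^5 - 2*j^4 + 41*j^3 + 84*j^2 - 149*j - 288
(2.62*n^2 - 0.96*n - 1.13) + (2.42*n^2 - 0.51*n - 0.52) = 5.04*n^2 - 1.47*n - 1.65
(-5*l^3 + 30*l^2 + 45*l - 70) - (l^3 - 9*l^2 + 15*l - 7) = -6*l^3 + 39*l^2 + 30*l - 63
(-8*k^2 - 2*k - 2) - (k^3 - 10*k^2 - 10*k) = -k^3 + 2*k^2 + 8*k - 2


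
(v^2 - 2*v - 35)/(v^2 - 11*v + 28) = (v + 5)/(v - 4)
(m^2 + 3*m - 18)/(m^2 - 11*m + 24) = (m + 6)/(m - 8)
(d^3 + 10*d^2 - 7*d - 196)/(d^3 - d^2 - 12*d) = (d^2 + 14*d + 49)/(d*(d + 3))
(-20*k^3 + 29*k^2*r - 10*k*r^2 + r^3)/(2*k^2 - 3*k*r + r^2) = (20*k^2 - 9*k*r + r^2)/(-2*k + r)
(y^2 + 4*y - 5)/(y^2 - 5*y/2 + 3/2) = 2*(y + 5)/(2*y - 3)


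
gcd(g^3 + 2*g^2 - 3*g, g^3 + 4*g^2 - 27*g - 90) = g + 3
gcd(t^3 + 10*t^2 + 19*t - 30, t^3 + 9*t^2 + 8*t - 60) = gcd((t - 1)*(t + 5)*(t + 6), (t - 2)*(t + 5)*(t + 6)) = t^2 + 11*t + 30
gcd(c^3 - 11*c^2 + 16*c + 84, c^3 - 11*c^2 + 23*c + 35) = c - 7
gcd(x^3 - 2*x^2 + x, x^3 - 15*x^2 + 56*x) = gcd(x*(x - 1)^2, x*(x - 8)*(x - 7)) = x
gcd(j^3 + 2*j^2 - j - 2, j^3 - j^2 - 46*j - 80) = j + 2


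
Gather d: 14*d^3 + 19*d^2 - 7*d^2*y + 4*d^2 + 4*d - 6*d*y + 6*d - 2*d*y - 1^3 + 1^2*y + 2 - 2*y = 14*d^3 + d^2*(23 - 7*y) + d*(10 - 8*y) - y + 1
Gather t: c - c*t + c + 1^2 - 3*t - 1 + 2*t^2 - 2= 2*c + 2*t^2 + t*(-c - 3) - 2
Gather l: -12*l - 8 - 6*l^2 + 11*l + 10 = -6*l^2 - l + 2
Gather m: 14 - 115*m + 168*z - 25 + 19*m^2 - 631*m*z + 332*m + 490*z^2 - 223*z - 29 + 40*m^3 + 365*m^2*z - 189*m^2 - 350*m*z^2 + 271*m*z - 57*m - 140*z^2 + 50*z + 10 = 40*m^3 + m^2*(365*z - 170) + m*(-350*z^2 - 360*z + 160) + 350*z^2 - 5*z - 30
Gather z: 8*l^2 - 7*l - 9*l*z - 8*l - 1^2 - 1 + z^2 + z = 8*l^2 - 15*l + z^2 + z*(1 - 9*l) - 2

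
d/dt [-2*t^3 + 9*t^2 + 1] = 6*t*(3 - t)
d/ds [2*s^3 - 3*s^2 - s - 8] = 6*s^2 - 6*s - 1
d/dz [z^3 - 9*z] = 3*z^2 - 9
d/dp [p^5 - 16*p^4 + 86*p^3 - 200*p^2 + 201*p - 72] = 5*p^4 - 64*p^3 + 258*p^2 - 400*p + 201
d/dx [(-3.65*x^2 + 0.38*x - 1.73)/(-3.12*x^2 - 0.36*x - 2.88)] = (2.4996*x^2 + 10.2288*x - 1.7172)/(9.7344*x^4 + 2.2464*x^3 + 18.1008*x^2 + 2.0736*x + 8.2944)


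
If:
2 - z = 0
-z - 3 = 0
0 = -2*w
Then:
No Solution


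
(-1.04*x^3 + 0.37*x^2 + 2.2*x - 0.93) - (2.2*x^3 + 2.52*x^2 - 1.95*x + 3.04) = -3.24*x^3 - 2.15*x^2 + 4.15*x - 3.97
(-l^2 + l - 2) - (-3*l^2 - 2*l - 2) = 2*l^2 + 3*l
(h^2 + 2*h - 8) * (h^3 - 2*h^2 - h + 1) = h^5 - 13*h^3 + 15*h^2 + 10*h - 8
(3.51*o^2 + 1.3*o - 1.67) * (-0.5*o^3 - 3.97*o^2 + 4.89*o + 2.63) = -1.755*o^5 - 14.5847*o^4 + 12.8379*o^3 + 22.2182*o^2 - 4.7473*o - 4.3921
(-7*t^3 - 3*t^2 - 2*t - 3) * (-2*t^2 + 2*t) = 14*t^5 - 8*t^4 - 2*t^3 + 2*t^2 - 6*t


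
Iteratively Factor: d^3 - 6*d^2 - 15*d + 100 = (d - 5)*(d^2 - d - 20) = (d - 5)^2*(d + 4)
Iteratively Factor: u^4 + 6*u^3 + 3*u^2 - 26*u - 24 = (u - 2)*(u^3 + 8*u^2 + 19*u + 12) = (u - 2)*(u + 3)*(u^2 + 5*u + 4) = (u - 2)*(u + 3)*(u + 4)*(u + 1)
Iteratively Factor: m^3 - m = (m)*(m^2 - 1) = m*(m + 1)*(m - 1)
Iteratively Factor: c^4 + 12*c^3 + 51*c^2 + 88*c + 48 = (c + 3)*(c^3 + 9*c^2 + 24*c + 16) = (c + 3)*(c + 4)*(c^2 + 5*c + 4) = (c + 1)*(c + 3)*(c + 4)*(c + 4)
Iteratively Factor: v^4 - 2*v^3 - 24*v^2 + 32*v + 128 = (v + 2)*(v^3 - 4*v^2 - 16*v + 64) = (v - 4)*(v + 2)*(v^2 - 16) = (v - 4)*(v + 2)*(v + 4)*(v - 4)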